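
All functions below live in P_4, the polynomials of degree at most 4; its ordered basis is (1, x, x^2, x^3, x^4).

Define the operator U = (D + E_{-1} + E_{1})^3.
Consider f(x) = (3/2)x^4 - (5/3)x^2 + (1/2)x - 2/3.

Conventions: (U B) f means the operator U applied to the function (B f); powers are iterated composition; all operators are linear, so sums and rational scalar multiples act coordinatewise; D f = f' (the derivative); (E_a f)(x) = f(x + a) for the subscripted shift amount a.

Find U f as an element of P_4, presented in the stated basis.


D f = 6x^3 - (10/3)x + 1/2
E_{-1} f = (3/2)x^4 - 6x^3 + (22/3)x^2 - (13/6)x - 4/3
E_{1} f = (3/2)x^4 + 6x^3 + (22/3)x^2 + (19/6)x - 1/3
(D + E_{-1} + E_{1}) f = 3x^4 + 6x^3 + (44/3)x^2 - (7/3)x - 7/6
D (D + E_{-1} + E_{1}) f = 12x^3 + 18x^2 + (88/3)x - 7/3
E_{-1} (D + E_{-1} + E_{1}) f = 3x^4 - 6x^3 + (44/3)x^2 - (77/3)x + 77/6
E_{1} (D + E_{-1} + E_{1}) f = 3x^4 + 18x^3 + (152/3)x^2 + 57x + 121/6
(D + E_{-1} + E_{1}) (D + E_{-1} + E_{1}) f = 6x^4 + 24x^3 + (250/3)x^2 + (182/3)x + 92/3
D (D + E_{-1} + E_{1}) (D + E_{-1} + E_{1}) f = 24x^3 + 72x^2 + (500/3)x + 182/3
E_{-1} (D + E_{-1} + E_{1}) (D + E_{-1} + E_{1}) f = 6x^4 + (142/3)x^2 - 58x + 106/3
E_{1} (D + E_{-1} + E_{1}) (D + E_{-1} + E_{1}) f = 6x^4 + 48x^3 + (574/3)x^2 + (970/3)x + 614/3
(D + E_{-1} + E_{1}) (D + E_{-1} + E_{1}) (D + E_{-1} + E_{1}) f = 12x^4 + 72x^3 + (932/3)x^2 + 432x + 902/3

g(x) = 12x^4 + 72x^3 + (932/3)x^2 + 432x + 902/3


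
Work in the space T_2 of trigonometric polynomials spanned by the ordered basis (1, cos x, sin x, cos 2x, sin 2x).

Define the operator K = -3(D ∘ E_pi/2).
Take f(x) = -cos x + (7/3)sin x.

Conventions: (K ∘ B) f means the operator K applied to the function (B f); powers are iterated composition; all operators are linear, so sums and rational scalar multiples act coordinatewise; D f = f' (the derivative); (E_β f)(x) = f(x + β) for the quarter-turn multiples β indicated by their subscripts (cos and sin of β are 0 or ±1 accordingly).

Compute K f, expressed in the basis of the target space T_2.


the image equals g(x) = -3cos x + 7sin x

E_pi/2 f = (7/3)cos x + sin x
D E_pi/2 f = cos x - (7/3)sin x
(-3(D ∘ E_pi/2)) f = -3cos x + 7sin x


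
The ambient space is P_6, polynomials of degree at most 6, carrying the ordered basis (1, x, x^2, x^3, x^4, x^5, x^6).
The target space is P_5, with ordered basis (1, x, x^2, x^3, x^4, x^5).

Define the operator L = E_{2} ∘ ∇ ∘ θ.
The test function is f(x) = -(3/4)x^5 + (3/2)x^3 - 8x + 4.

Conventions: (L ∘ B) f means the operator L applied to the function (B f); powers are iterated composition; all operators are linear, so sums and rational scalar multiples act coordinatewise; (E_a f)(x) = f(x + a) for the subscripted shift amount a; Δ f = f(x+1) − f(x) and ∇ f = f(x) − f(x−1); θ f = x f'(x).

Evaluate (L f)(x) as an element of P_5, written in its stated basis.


g(x) = -(75/4)x^4 - (225/2)x^3 - 249x^2 - (963/4)x - 371/4

θ f = -(15/4)x^5 + (9/2)x^3 - 8x
∇ θ f = -(75/4)x^4 + (75/2)x^3 - 24x^2 + (21/4)x - 29/4
E_{2} ∇ θ f = -(75/4)x^4 - (225/2)x^3 - 249x^2 - (963/4)x - 371/4


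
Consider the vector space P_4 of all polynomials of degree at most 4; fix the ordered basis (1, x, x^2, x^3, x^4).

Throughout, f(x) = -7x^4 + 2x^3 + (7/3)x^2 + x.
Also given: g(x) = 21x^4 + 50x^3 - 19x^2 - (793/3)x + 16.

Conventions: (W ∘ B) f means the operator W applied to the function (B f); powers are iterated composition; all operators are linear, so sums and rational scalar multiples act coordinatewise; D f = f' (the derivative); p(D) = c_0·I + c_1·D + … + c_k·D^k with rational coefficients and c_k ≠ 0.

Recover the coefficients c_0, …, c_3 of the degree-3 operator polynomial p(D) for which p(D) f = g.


D^0 f = -7x^4 + 2x^3 + (7/3)x^2 + x
D^1 f = -28x^3 + 6x^2 + (14/3)x + 1
D^2 f = -84x^2 + 12x + 14/3
D^3 f = -168x + 12
matching coefficients of g against c_0 f + c_1 Df + … from the top degree down determines the c_i
solution: c_0 = -3, c_1 = -2, c_2 = 0, c_3 = 3/2

p(D) = -3·I − 2·D + (3/2)·D^3, i.e. c_0 = -3, c_1 = -2, c_2 = 0, c_3 = 3/2


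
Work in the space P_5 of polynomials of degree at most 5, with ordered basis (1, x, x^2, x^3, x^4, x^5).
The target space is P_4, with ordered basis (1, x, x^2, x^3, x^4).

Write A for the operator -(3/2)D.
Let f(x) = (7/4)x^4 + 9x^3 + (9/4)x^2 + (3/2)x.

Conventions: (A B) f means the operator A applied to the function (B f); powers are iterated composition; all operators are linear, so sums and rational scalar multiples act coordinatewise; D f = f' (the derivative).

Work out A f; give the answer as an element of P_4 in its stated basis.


D f = 7x^3 + 27x^2 + (9/2)x + 3/2
(-(3/2)D) f = -(21/2)x^3 - (81/2)x^2 - (27/4)x - 9/4

the result is g(x) = -(21/2)x^3 - (81/2)x^2 - (27/4)x - 9/4


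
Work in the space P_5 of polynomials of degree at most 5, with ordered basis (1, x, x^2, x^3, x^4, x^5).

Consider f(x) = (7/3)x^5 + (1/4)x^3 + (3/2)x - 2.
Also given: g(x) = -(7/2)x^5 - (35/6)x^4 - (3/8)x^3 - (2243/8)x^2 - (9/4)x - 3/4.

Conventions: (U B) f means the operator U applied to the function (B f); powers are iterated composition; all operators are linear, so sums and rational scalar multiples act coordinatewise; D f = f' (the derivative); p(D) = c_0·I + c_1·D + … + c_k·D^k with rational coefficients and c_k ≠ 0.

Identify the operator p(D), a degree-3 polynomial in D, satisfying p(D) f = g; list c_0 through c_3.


p(D) = -(3/2)·I − (1/2)·D − 2·D^3, i.e. c_0 = -3/2, c_1 = -1/2, c_2 = 0, c_3 = -2

D^0 f = (7/3)x^5 + (1/4)x^3 + (3/2)x - 2
D^1 f = (35/3)x^4 + (3/4)x^2 + 3/2
D^2 f = (140/3)x^3 + (3/2)x
D^3 f = 140x^2 + 3/2
matching coefficients of g against c_0 f + c_1 Df + … from the top degree down determines the c_i
solution: c_0 = -3/2, c_1 = -1/2, c_2 = 0, c_3 = -2


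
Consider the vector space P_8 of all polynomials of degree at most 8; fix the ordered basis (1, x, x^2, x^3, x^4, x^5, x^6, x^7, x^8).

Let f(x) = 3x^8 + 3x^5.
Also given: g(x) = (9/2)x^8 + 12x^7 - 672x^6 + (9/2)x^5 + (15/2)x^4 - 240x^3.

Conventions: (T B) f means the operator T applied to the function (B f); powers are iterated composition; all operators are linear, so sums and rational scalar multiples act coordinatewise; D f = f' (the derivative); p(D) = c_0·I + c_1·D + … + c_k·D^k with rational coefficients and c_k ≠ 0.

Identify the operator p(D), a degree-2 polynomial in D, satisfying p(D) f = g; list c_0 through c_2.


c_0 = 3/2, c_1 = 1/2, c_2 = -4

D^0 f = 3x^8 + 3x^5
D^1 f = 24x^7 + 15x^4
D^2 f = 168x^6 + 60x^3
matching coefficients of g against c_0 f + c_1 Df + … from the top degree down determines the c_i
solution: c_0 = 3/2, c_1 = 1/2, c_2 = -4


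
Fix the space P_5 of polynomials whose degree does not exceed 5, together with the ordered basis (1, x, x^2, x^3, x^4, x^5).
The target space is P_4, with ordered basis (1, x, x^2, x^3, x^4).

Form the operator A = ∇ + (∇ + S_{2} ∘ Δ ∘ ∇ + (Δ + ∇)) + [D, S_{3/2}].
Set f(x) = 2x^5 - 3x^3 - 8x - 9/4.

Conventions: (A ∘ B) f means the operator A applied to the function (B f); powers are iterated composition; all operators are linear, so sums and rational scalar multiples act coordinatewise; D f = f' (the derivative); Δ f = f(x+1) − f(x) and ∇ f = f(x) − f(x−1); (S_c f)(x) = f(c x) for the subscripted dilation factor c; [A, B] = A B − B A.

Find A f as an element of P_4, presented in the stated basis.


g(x) = (1045/16)x^4 + 280x^3 + (271/8)x^2 + 2x - 40

∇ f = 10x^4 - 20x^3 + 11x^2 - x - 9
∇ f = 10x^4 - 20x^3 + 11x^2 - x - 9
∇ f = 10x^4 - 20x^3 + 11x^2 - x - 9
Δ ∇ f = 40x^3 + 2x
S_{2} Δ ∇ f = 320x^3 + 4x
Δ f = 10x^4 + 20x^3 + 11x^2 + x - 9
∇ f = 10x^4 - 20x^3 + 11x^2 - x - 9
(Δ + ∇) f = 20x^4 + 22x^2 - 18
(∇ + S_{2} ∘ Δ ∘ ∇ + (Δ + ∇)) f = 30x^4 + 300x^3 + 33x^2 + 3x - 27
S_{3/2} f = (243/16)x^5 - (81/8)x^3 - 12x - 9/4
D S_{3/2} f = (1215/16)x^4 - (243/8)x^2 - 12
D f = 10x^4 - 9x^2 - 8
S_{3/2} D f = (405/8)x^4 - (81/4)x^2 - 8
[D, S_{3/2}] f = (405/16)x^4 - (81/8)x^2 - 4
(∇ + (∇ + S_{2} ∘ Δ ∘ ∇ + (Δ + ∇)) + [D, S_{3/2}]) f = (1045/16)x^4 + 280x^3 + (271/8)x^2 + 2x - 40


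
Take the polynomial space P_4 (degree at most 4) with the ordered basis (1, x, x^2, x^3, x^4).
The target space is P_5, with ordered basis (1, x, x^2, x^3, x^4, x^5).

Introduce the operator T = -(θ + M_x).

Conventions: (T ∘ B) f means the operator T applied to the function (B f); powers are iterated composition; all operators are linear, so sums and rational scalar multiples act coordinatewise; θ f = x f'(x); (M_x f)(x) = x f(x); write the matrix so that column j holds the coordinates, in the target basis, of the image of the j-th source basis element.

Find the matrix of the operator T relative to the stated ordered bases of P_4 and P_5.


image of 1: -x
image of x: -x^2 - x
image of x^2: -x^3 - 2x^2
image of x^3: -x^4 - 3x^3
image of x^4: -x^5 - 4x^4
each image's coordinates form column j of the matrix

the matrix is [[0, 0, 0, 0, 0]; [-1, -1, 0, 0, 0]; [0, -1, -2, 0, 0]; [0, 0, -1, -3, 0]; [0, 0, 0, -1, -4]; [0, 0, 0, 0, -1]] (rows listed top to bottom)


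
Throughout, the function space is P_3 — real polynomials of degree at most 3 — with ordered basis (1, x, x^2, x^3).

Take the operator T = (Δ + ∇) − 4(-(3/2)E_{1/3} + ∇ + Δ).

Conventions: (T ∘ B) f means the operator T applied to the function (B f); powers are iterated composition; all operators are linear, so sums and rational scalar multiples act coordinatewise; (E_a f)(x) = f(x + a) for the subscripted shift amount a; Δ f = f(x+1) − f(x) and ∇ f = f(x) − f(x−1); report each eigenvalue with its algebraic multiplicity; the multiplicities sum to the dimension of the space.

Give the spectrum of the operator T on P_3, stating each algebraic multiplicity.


λ = 6 (multiplicity 4)

image of 1: 6
image of x: 6x - 4
image of x^2: 6x^2 - 8x + 2/3
image of x^3: 6x^3 - 12x^2 + 2x - 52/9
the matrix is upper triangular; its diagonal is (6, 6, 6, 6)
for a triangular matrix the eigenvalues are the diagonal entries, with algebraic multiplicity their repetition count


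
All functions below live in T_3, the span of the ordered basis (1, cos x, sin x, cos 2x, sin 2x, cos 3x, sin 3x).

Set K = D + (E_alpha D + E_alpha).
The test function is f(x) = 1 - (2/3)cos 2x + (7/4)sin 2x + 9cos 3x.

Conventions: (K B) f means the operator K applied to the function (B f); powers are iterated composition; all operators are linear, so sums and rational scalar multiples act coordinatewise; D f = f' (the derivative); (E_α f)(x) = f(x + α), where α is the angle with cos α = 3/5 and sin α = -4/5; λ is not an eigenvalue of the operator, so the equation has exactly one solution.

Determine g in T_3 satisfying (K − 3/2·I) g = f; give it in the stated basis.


write g with unknown coordinates in the stated basis and equate coefficients in (K − 3/2·I) g = f
solving from the highest basis element down gives g = -2 - (56/15)cos 2x - (3/10)sin 2x - (1242/193)cos 3x - (144/193)sin 3x
check: K g = -2 - (94/15)cos 2x + (13/10)sin 2x - (126/193)cos 3x - (216/193)sin 3x
so K g − 3/2·g = 1 - (2/3)cos 2x + (7/4)sin 2x + 9cos 3x = f ✓

g(x) = -2 - (56/15)cos 2x - (3/10)sin 2x - (1242/193)cos 3x - (144/193)sin 3x


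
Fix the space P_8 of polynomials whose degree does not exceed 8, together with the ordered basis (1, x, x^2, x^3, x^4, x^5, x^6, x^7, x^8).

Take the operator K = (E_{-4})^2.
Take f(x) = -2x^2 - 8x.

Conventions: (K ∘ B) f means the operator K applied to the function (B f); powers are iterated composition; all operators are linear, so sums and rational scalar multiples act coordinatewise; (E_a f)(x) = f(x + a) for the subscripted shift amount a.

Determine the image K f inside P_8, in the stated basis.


the image equals g(x) = -2x^2 + 24x - 64

E_{-4} f = -2x^2 + 8x
E_{-4} E_{-4} f = -2x^2 + 24x - 64


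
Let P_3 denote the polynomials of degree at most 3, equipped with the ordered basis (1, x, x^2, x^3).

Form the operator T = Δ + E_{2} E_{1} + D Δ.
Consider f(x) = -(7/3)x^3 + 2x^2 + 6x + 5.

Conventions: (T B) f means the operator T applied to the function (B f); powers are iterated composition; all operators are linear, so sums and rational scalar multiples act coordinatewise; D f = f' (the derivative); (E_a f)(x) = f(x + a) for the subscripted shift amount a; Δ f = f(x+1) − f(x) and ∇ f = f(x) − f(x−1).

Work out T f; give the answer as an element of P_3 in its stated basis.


the image equals g(x) = -(7/3)x^3 - 26x^2 - 62x - 58/3

Δ f = -7x^2 - 3x + 17/3
E_{1} f = -(7/3)x^3 - 5x^2 + 3x + 32/3
E_{2} E_{1} f = -(7/3)x^3 - 19x^2 - 45x - 22
Δ f = -7x^2 - 3x + 17/3
D Δ f = -14x - 3
(Δ + E_{2} E_{1} + D Δ) f = -(7/3)x^3 - 26x^2 - 62x - 58/3


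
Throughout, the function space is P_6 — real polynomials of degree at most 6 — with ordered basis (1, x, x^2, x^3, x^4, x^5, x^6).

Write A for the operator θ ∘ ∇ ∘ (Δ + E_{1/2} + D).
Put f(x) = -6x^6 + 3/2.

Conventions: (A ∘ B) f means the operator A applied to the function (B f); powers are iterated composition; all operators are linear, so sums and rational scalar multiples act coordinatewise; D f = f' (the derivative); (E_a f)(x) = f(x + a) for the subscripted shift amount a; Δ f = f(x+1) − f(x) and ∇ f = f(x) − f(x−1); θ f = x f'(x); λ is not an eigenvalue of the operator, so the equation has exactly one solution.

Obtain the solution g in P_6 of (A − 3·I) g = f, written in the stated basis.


write g with unknown coordinates in the stated basis and equate coefficients in (A − 3·I) g = f
solving from the highest basis element down gives g = 2x^6 + 20x^5 + (880/3)x^4 + (5590/3)x^3 + (24520/3)x^2 + (144083/12)x - 1/2
check: A g = 60x^5 + 880x^4 + 5590x^3 + 24520x^2 + (144083/4)x
so A g − 3·g = -6x^6 + 3/2 = f ✓

the image equals g(x) = 2x^6 + 20x^5 + (880/3)x^4 + (5590/3)x^3 + (24520/3)x^2 + (144083/12)x - 1/2


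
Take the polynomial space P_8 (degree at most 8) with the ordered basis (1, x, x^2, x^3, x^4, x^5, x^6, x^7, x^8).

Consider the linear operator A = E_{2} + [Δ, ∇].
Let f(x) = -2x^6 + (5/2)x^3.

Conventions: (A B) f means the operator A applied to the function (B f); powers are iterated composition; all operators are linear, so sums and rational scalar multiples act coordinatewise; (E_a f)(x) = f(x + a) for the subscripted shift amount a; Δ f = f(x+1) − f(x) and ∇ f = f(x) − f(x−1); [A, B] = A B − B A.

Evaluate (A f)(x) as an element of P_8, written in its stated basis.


the image equals g(x) = -2x^6 - 24x^5 - 120x^4 - (635/2)x^3 - 465x^2 - 354x - 108

E_{2} f = -2x^6 - 24x^5 - 120x^4 - (635/2)x^3 - 465x^2 - 354x - 108
∇ f = -12x^5 + 30x^4 - 40x^3 + (75/2)x^2 - (39/2)x + 9/2
Δ ∇ f = -60x^4 - 60x^2 + 15x - 4
Δ f = -12x^5 - 30x^4 - 40x^3 - (45/2)x^2 - (9/2)x + 1/2
∇ Δ f = -60x^4 - 60x^2 + 15x - 4
[Δ, ∇] f = 0
(E_{2} + [Δ, ∇]) f = -2x^6 - 24x^5 - 120x^4 - (635/2)x^3 - 465x^2 - 354x - 108


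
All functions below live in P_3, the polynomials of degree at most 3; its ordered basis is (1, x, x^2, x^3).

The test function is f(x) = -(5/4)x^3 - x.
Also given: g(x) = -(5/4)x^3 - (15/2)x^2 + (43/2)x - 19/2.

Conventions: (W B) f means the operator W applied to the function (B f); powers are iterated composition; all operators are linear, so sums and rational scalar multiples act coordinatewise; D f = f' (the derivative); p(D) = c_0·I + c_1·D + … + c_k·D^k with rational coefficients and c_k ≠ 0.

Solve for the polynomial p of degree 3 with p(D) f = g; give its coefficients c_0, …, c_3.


c_0 = 1, c_1 = 2, c_2 = -3, c_3 = 1

D^0 f = -(5/4)x^3 - x
D^1 f = -(15/4)x^2 - 1
D^2 f = -(15/2)x
D^3 f = -15/2
matching coefficients of g against c_0 f + c_1 Df + … from the top degree down determines the c_i
solution: c_0 = 1, c_1 = 2, c_2 = -3, c_3 = 1


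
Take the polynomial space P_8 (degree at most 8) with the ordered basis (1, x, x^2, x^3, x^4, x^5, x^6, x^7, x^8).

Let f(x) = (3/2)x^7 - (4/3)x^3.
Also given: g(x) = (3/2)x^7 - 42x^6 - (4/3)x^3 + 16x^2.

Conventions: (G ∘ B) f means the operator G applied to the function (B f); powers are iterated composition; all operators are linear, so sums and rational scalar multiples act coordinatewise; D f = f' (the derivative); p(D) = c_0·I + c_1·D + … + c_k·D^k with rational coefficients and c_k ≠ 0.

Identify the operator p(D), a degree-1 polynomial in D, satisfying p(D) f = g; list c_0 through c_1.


D^0 f = (3/2)x^7 - (4/3)x^3
D^1 f = (21/2)x^6 - 4x^2
matching coefficients of g against c_0 f + c_1 Df + … from the top degree down determines the c_i
solution: c_0 = 1, c_1 = -4

p(D) = I − 4·D, i.e. c_0 = 1, c_1 = -4


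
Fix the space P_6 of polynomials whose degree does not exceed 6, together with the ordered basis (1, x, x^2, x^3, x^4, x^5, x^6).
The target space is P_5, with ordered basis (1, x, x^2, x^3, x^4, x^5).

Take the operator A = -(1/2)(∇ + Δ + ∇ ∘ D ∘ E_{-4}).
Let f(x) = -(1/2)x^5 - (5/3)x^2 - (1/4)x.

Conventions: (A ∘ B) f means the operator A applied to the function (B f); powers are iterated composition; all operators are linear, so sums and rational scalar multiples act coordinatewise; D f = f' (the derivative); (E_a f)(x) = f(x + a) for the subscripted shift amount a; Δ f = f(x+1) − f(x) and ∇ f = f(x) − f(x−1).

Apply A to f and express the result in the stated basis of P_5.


∇ f = -(5/2)x^4 + 5x^3 - 5x^2 - (5/6)x + 11/12
Δ f = -(5/2)x^4 - 5x^3 - 5x^2 - (35/6)x - 29/12
E_{-4} f = -(1/2)x^5 + 10x^4 - 80x^3 + (955/3)x^2 - (7523/12)x + 1459/3
D E_{-4} f = -(5/2)x^4 + 40x^3 - 240x^2 + (1910/3)x - 7523/12
∇ D E_{-4} f = -10x^3 + 135x^2 - 610x + 5515/6
(∇ + Δ + ∇ ∘ D ∘ E_{-4}) f = -5x^4 - 10x^3 + 125x^2 - (1850/3)x + 2753/3
(-(1/2)(∇ + Δ + ∇ ∘ D ∘ E_{-4})) f = (5/2)x^4 + 5x^3 - (125/2)x^2 + (925/3)x - 2753/6

g(x) = (5/2)x^4 + 5x^3 - (125/2)x^2 + (925/3)x - 2753/6


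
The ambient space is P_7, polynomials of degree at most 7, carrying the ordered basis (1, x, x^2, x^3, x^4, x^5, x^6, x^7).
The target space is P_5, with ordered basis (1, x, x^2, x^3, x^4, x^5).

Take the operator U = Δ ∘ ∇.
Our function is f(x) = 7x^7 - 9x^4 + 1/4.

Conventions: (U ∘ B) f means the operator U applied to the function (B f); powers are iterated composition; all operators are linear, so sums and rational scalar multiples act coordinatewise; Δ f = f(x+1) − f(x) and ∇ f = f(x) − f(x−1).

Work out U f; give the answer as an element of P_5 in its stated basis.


g(x) = 294x^5 + 490x^3 - 108x^2 + 98x - 18

∇ f = 49x^6 - 147x^5 + 245x^4 - 281x^3 + 201x^2 - 85x + 16
Δ ∇ f = 294x^5 + 490x^3 - 108x^2 + 98x - 18


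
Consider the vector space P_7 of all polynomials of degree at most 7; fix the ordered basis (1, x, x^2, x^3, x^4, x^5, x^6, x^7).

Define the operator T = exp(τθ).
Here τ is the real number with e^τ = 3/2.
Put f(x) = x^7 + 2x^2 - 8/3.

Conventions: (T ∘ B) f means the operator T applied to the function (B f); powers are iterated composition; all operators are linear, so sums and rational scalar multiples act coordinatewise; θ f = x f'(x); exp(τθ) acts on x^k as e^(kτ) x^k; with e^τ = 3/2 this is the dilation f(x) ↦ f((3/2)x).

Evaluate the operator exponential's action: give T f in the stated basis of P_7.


the result is g(x) = (2187/128)x^7 + (9/2)x^2 - 8/3

exp(τθ) x^k = e^(kτ) x^k; with e^τ = 3/2 this sends x^k to (3/2)^k x^k
x^2 ↦ 9/4 x^2
x^7 ↦ 2187/128 x^7
applying this coordinatewise to f: exp(τθ) f = (2187/128)x^7 + (9/2)x^2 - 8/3


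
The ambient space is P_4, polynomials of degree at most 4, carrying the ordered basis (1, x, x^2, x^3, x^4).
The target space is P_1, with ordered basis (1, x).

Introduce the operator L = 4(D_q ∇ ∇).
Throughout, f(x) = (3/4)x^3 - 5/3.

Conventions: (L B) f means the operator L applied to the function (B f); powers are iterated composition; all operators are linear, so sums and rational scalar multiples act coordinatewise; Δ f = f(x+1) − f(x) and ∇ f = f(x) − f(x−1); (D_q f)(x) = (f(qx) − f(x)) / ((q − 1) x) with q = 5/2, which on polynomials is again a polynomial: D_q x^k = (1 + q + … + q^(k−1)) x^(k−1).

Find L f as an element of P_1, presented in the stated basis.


∇ f = (9/4)x^2 - (9/4)x + 3/4
∇ ∇ f = (9/2)x - 9/2
D_q (∇ ∇) f = 9/2
(4(D_q ∇ ∇)) f = 18

g(x) = 18


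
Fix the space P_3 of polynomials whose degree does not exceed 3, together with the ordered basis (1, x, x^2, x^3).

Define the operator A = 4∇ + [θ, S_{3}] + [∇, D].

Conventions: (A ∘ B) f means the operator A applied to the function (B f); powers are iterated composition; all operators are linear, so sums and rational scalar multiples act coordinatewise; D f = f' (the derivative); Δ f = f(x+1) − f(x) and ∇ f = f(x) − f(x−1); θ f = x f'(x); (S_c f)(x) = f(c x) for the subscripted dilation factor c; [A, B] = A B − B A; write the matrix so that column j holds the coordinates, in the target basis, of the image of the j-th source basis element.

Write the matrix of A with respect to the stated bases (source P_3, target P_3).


the matrix is [[0, 4, -4, 4]; [0, 0, 8, -12]; [0, 0, 0, 12]; [0, 0, 0, 0]] (rows listed top to bottom)

image of 1: 0
image of x: 4
image of x^2: 8x - 4
image of x^3: 12x^2 - 12x + 4
each image's coordinates form column j of the matrix


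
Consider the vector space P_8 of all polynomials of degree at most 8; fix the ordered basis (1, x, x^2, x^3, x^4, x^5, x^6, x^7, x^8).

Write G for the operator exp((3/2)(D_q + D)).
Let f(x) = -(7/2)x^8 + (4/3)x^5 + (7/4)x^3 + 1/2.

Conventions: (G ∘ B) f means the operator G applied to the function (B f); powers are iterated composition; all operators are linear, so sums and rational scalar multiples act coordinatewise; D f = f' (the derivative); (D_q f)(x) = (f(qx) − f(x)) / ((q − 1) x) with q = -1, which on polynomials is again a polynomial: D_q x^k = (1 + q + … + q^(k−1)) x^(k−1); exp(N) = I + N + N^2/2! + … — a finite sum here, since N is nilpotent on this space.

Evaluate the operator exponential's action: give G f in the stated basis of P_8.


order-1 term: -42x^7 + 12x^4 + (21/2)x^2
order-2 term: -252x^6 + 36x^3 + (63/4)x
order-3 term: -756x^5 + 72x^2 + 63/4
order-4 term: -1701x^4 + 54x
order-5 term: -(10206/5)x^3 + 162/5
order-6 term: -(10206/5)x^2
order-7 term: -(4374/5)x
order-8 term: -6561/20
the series for exp((3/2)(D_q + D)) f terminates at order 8
exp((3/2)(D_q + D)) f = -(7/2)x^8 - 42x^7 - 252x^6 - (2264/3)x^5 - 1689x^4 - (40069/20)x^3 - (19587/10)x^2 - (16101/20)x - 1397/5

the result is g(x) = -(7/2)x^8 - 42x^7 - 252x^6 - (2264/3)x^5 - 1689x^4 - (40069/20)x^3 - (19587/10)x^2 - (16101/20)x - 1397/5


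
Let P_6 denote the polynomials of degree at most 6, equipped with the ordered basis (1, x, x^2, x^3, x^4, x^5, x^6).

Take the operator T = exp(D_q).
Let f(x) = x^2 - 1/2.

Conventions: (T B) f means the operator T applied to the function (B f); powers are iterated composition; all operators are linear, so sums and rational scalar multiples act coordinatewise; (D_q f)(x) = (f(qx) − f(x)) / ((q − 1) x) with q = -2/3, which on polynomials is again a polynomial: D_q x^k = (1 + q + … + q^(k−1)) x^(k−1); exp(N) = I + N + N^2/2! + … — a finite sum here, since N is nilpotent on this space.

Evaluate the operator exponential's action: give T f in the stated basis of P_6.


order-1 term: (1/3)x
order-2 term: 1/6
the series for exp(D_q) f terminates at order 2
exp(D_q) f = x^2 + (1/3)x - 1/3

the image equals g(x) = x^2 + (1/3)x - 1/3


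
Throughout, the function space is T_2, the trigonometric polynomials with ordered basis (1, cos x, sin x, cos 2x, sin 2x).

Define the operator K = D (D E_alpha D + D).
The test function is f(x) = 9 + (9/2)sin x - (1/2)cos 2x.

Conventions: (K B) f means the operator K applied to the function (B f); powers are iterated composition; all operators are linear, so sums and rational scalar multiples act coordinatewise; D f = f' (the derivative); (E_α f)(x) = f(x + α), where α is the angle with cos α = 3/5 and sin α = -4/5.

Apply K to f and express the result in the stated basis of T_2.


D f = (9/2)cos x + sin 2x
E_alpha D f = (27/10)cos x + (18/5)sin x - (24/25)cos 2x - (7/25)sin 2x
D E_alpha D f = (18/5)cos x - (27/10)sin x - (14/25)cos 2x + (48/25)sin 2x
D f = (9/2)cos x + sin 2x
(D E_alpha D + D) f = (81/10)cos x - (27/10)sin x - (14/25)cos 2x + (73/25)sin 2x
D (D E_alpha D + D) f = -(27/10)cos x - (81/10)sin x + (146/25)cos 2x + (28/25)sin 2x

the result is g(x) = -(27/10)cos x - (81/10)sin x + (146/25)cos 2x + (28/25)sin 2x


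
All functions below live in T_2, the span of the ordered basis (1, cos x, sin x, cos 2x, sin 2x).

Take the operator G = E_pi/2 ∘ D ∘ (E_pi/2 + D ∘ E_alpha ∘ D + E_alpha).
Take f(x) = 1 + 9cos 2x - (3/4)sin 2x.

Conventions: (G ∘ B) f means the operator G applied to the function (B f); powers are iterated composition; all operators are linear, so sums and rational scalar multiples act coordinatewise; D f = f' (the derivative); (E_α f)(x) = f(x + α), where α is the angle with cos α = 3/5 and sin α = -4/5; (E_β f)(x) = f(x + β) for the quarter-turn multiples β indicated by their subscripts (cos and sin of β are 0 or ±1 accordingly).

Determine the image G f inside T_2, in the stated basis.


g(x) = (258/5)cos 2x - (36/5)sin 2x

E_pi/2 f = 1 - 9cos 2x + (3/4)sin 2x
D f = -(3/2)cos 2x - 18sin 2x
E_alpha D f = (177/10)cos 2x + (18/5)sin 2x
D E_alpha D f = (36/5)cos 2x - (177/5)sin 2x
E_alpha f = 1 - (9/5)cos 2x + (177/20)sin 2x
(E_pi/2 + D ∘ E_alpha ∘ D + E_alpha) f = 2 - (18/5)cos 2x - (129/5)sin 2x
D (E_pi/2 + D ∘ E_alpha ∘ D + E_alpha) f = -(258/5)cos 2x + (36/5)sin 2x
E_pi/2 D (E_pi/2 + D ∘ E_alpha ∘ D + E_alpha) f = (258/5)cos 2x - (36/5)sin 2x


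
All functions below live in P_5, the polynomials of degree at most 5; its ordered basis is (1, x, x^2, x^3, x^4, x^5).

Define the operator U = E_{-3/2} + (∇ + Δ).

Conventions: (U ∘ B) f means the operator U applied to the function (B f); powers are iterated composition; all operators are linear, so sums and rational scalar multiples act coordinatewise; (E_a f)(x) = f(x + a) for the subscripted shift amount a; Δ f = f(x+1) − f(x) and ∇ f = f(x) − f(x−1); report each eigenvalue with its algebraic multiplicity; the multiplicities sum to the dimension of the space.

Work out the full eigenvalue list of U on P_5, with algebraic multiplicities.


image of 1: 1
image of x: x + 1/2
image of x^2: x^2 + x + 9/4
image of x^3: x^3 + (3/2)x^2 + (27/4)x - 11/8
image of x^4: x^4 + 2x^3 + (27/2)x^2 - (11/2)x + 81/16
image of x^5: x^5 + (5/2)x^4 + (45/2)x^3 - (55/4)x^2 + (405/16)x - 179/32
the matrix is upper triangular; its diagonal is (1, 1, 1, 1, 1, 1)
for a triangular matrix the eigenvalues are the diagonal entries, with algebraic multiplicity their repetition count

λ = 1 (multiplicity 6)


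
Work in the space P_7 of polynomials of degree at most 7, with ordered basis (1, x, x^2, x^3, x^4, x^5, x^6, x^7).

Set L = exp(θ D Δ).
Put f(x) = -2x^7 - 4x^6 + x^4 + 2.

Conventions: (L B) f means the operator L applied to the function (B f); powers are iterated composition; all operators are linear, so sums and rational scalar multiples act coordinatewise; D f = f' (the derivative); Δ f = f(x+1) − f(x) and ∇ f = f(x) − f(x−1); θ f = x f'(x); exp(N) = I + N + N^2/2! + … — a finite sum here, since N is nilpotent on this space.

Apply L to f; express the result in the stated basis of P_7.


the image equals g(x) = -2x^7 - 4x^6 - 420x^5 - 1319x^4 - 14160x^3 - 29316x^2 - 42192x + 2

order-1 term: -420x^5 - 1320x^4 - 1560x^3 - 876x^2 - 192x
order-2 term: -12600x^3 - 28440x^2 - 16800x
order-3 term: -25200x
the series for exp(θ D Δ) f terminates at order 3
exp(θ D Δ) f = -2x^7 - 4x^6 - 420x^5 - 1319x^4 - 14160x^3 - 29316x^2 - 42192x + 2


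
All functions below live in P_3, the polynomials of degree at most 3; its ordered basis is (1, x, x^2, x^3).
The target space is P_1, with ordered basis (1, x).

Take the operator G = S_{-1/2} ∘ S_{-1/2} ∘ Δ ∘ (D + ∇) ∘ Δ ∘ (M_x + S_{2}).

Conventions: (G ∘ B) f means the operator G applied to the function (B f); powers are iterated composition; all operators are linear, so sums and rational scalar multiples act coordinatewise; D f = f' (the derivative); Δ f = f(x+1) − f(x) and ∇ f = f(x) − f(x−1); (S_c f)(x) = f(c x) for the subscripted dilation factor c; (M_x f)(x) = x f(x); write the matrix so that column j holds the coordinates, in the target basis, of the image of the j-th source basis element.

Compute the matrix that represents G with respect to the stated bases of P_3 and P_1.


image of 1: 0
image of x: 0
image of x^2: 12
image of x^3: 12x + 132
each image's coordinates form column j of the matrix

the matrix is [[0, 0, 12, 132]; [0, 0, 0, 12]] (rows listed top to bottom)


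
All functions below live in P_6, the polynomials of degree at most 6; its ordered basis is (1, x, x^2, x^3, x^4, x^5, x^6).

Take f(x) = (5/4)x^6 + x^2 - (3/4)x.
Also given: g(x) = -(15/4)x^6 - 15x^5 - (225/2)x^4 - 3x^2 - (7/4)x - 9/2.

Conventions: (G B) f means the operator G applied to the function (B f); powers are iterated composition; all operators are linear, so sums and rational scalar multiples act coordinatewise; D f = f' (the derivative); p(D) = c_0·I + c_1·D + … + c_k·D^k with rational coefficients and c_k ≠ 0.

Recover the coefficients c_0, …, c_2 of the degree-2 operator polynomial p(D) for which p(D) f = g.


D^0 f = (5/4)x^6 + x^2 - (3/4)x
D^1 f = (15/2)x^5 + 2x - 3/4
D^2 f = (75/2)x^4 + 2
matching coefficients of g against c_0 f + c_1 Df + … from the top degree down determines the c_i
solution: c_0 = -3, c_1 = -2, c_2 = -3

c_0 = -3, c_1 = -2, c_2 = -3


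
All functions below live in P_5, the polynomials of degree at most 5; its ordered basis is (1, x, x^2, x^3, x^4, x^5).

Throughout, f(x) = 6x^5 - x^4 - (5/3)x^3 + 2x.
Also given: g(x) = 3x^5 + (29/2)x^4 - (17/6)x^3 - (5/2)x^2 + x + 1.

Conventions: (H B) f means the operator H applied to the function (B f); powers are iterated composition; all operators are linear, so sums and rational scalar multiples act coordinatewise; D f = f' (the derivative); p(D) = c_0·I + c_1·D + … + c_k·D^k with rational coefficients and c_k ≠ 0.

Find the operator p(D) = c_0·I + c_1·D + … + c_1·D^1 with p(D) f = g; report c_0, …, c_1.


p(D) = (1/2)·I + (1/2)·D, i.e. c_0 = 1/2, c_1 = 1/2

D^0 f = 6x^5 - x^4 - (5/3)x^3 + 2x
D^1 f = 30x^4 - 4x^3 - 5x^2 + 2
matching coefficients of g against c_0 f + c_1 Df + … from the top degree down determines the c_i
solution: c_0 = 1/2, c_1 = 1/2


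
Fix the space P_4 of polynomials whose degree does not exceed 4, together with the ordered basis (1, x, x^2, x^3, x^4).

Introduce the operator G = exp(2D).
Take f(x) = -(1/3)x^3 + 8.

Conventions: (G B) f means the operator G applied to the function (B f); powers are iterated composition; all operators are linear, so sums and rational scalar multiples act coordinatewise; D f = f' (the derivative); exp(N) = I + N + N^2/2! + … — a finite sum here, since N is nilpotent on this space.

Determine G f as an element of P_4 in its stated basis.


order-1 term: -2x^2
order-2 term: -4x
order-3 term: -8/3
the series for exp(2D) f terminates at order 3
exp(2D) f = -(1/3)x^3 - 2x^2 - 4x + 16/3

g(x) = -(1/3)x^3 - 2x^2 - 4x + 16/3


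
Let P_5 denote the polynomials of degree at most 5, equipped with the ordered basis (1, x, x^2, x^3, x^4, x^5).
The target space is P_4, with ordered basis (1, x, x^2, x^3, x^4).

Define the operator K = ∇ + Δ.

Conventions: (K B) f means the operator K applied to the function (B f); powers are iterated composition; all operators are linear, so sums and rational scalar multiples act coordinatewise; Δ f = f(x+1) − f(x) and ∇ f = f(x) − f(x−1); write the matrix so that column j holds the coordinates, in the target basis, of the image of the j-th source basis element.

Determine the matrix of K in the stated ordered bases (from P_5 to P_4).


the matrix is [[0, 2, 0, 2, 0, 2]; [0, 0, 4, 0, 8, 0]; [0, 0, 0, 6, 0, 20]; [0, 0, 0, 0, 8, 0]; [0, 0, 0, 0, 0, 10]] (rows listed top to bottom)

image of 1: 0
image of x: 2
image of x^2: 4x
image of x^3: 6x^2 + 2
image of x^4: 8x^3 + 8x
image of x^5: 10x^4 + 20x^2 + 2
each image's coordinates form column j of the matrix


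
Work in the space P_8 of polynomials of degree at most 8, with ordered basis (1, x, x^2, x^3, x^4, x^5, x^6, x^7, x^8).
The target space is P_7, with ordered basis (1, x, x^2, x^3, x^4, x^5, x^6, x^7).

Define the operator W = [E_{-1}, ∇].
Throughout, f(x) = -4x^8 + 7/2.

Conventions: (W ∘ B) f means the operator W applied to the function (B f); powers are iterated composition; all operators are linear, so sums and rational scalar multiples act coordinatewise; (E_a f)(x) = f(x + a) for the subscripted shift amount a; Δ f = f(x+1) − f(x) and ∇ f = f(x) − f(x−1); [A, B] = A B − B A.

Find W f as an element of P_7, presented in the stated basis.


the result is g(x) = 0

∇ f = -32x^7 + 112x^6 - 224x^5 + 280x^4 - 224x^3 + 112x^2 - 32x + 4
E_{-1} ∇ f = -32x^7 + 336x^6 - 1568x^5 + 4200x^4 - 6944x^3 + 7056x^2 - 4064x + 1020
E_{-1} f = -4x^8 + 32x^7 - 112x^6 + 224x^5 - 280x^4 + 224x^3 - 112x^2 + 32x - 1/2
∇ E_{-1} f = -32x^7 + 336x^6 - 1568x^5 + 4200x^4 - 6944x^3 + 7056x^2 - 4064x + 1020
[E_{-1}, ∇] f = 0


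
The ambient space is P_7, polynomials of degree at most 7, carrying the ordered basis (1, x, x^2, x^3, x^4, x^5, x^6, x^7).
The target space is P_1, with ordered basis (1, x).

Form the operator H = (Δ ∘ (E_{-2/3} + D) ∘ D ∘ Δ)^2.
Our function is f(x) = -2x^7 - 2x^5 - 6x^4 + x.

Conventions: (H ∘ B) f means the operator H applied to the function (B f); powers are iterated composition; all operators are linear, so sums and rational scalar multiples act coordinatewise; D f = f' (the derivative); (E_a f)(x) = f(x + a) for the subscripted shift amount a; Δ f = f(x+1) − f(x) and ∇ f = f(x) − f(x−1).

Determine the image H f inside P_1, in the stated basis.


g(x) = -10080x - 26880

Δ f = -14x^6 - 42x^5 - 80x^4 - 114x^3 - 98x^2 - 48x - 9
D Δ f = -84x^5 - 210x^4 - 320x^3 - 342x^2 - 196x - 48
E_{-2/3} (D ∘ Δ) f = -84x^5 + 70x^4 - (400/3)x^3 - (118/9)x^2 - (20/27)x - 400/81
D (D ∘ Δ) f = -420x^4 - 840x^3 - 960x^2 - 684x - 196
(E_{-2/3} + D) (D ∘ Δ) f = -84x^5 - 350x^4 - (2920/3)x^3 - (8758/9)x^2 - (18488/27)x - 16276/81
Δ (E_{-2/3} + D) (D ∘ Δ) f = -420x^4 - 2240x^3 - 5860x^2 - (60176/9)x - 82760/27
Δ (Δ ∘ (E_{-2/3} + D) ∘ D ∘ Δ) f = -1680x^3 - 9240x^2 - 20120x - 136856/9
D Δ (Δ ∘ (E_{-2/3} + D) ∘ D ∘ Δ) f = -5040x^2 - 18480x - 20120
E_{-2/3} (D ∘ Δ) (Δ ∘ (E_{-2/3} + D) ∘ D ∘ Δ) f = -5040x^2 - 11760x - 10040
D (D ∘ Δ) (Δ ∘ (E_{-2/3} + D) ∘ D ∘ Δ) f = -10080x - 18480
(E_{-2/3} + D) (D ∘ Δ) (Δ ∘ (E_{-2/3} + D) ∘ D ∘ Δ) f = -5040x^2 - 21840x - 28520
Δ (E_{-2/3} + D) (D ∘ Δ) (Δ ∘ (E_{-2/3} + D) ∘ D ∘ Δ) f = -10080x - 26880


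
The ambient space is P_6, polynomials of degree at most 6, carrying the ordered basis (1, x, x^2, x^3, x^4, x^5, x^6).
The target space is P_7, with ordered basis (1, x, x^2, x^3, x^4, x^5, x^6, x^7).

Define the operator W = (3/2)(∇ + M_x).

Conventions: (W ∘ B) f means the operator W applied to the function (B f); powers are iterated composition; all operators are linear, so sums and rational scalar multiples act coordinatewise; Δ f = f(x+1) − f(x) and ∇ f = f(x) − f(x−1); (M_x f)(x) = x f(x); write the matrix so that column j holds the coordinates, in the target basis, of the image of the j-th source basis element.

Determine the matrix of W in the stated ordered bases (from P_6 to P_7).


image of 1: (3/2)x
image of x: (3/2)x^2 + 3/2
image of x^2: (3/2)x^3 + 3x - 3/2
image of x^3: (3/2)x^4 + (9/2)x^2 - (9/2)x + 3/2
image of x^4: (3/2)x^5 + 6x^3 - 9x^2 + 6x - 3/2
image of x^5: (3/2)x^6 + (15/2)x^4 - 15x^3 + 15x^2 - (15/2)x + 3/2
image of x^6: (3/2)x^7 + 9x^5 - (45/2)x^4 + 30x^3 - (45/2)x^2 + 9x - 3/2
each image's coordinates form column j of the matrix

the matrix is [[0, 3/2, -3/2, 3/2, -3/2, 3/2, -3/2]; [3/2, 0, 3, -9/2, 6, -15/2, 9]; [0, 3/2, 0, 9/2, -9, 15, -45/2]; [0, 0, 3/2, 0, 6, -15, 30]; [0, 0, 0, 3/2, 0, 15/2, -45/2]; [0, 0, 0, 0, 3/2, 0, 9]; [0, 0, 0, 0, 0, 3/2, 0]; [0, 0, 0, 0, 0, 0, 3/2]] (rows listed top to bottom)


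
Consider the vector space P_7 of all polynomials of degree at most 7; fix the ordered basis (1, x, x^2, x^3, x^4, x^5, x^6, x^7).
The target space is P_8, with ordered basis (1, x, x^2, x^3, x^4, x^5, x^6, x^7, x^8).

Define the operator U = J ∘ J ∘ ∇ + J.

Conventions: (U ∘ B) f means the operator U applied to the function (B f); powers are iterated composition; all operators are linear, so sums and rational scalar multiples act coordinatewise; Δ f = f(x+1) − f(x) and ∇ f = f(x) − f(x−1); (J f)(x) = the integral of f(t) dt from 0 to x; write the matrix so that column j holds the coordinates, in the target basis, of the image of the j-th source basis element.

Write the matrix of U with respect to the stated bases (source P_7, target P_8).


image of 1: x
image of x: x^2
image of x^2: (2/3)x^3 - (1/2)x^2
image of x^3: (1/2)x^4 - (1/2)x^3 + (1/2)x^2
image of x^4: (2/5)x^5 - (1/2)x^4 + (2/3)x^3 - (1/2)x^2
image of x^5: (1/3)x^6 - (1/2)x^5 + (5/6)x^4 - (5/6)x^3 + (1/2)x^2
image of x^6: (2/7)x^7 - (1/2)x^6 + x^5 - (5/4)x^4 + x^3 - (1/2)x^2
image of x^7: (1/4)x^8 - (1/2)x^7 + (7/6)x^6 - (7/4)x^5 + (7/4)x^4 - (7/6)x^3 + (1/2)x^2
each image's coordinates form column j of the matrix

the matrix is [[0, 0, 0, 0, 0, 0, 0, 0]; [1, 0, 0, 0, 0, 0, 0, 0]; [0, 1, -1/2, 1/2, -1/2, 1/2, -1/2, 1/2]; [0, 0, 2/3, -1/2, 2/3, -5/6, 1, -7/6]; [0, 0, 0, 1/2, -1/2, 5/6, -5/4, 7/4]; [0, 0, 0, 0, 2/5, -1/2, 1, -7/4]; [0, 0, 0, 0, 0, 1/3, -1/2, 7/6]; [0, 0, 0, 0, 0, 0, 2/7, -1/2]; [0, 0, 0, 0, 0, 0, 0, 1/4]] (rows listed top to bottom)


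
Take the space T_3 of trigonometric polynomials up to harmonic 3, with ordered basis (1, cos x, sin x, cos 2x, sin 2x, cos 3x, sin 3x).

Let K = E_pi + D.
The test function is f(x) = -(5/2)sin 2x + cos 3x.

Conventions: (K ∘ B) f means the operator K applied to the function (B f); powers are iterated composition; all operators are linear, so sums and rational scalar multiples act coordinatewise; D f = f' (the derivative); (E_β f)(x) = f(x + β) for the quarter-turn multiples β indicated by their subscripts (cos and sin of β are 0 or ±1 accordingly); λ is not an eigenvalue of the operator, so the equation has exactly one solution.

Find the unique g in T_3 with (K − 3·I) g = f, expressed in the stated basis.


write g with unknown coordinates in the stated basis and equate coefficients in (K − 3·I) g = f
solving from the highest basis element down gives g = (5/8)cos 2x + (5/8)sin 2x - (4/25)cos 3x + (3/25)sin 3x
check: K g = (15/8)cos 2x - (5/8)sin 2x + (13/25)cos 3x + (9/25)sin 3x
so K g − 3·g = -(5/2)sin 2x + cos 3x = f ✓

the result is g(x) = (5/8)cos 2x + (5/8)sin 2x - (4/25)cos 3x + (3/25)sin 3x


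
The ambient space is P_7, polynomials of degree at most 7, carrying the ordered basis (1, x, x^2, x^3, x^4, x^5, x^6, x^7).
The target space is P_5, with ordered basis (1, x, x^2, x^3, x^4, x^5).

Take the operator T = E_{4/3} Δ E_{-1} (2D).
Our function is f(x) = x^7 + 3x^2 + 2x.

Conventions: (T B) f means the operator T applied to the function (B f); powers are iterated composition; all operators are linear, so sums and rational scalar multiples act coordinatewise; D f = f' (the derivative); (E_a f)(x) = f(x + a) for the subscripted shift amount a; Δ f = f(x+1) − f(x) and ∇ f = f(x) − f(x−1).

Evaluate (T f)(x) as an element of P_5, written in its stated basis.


the image equals g(x) = 84x^5 + 350x^4 + (1960/3)x^3 + (5950/9)x^2 + (9548/27)x + 7342/81

D f = 7x^6 + 6x + 2
(2D) f = 14x^6 + 12x + 4
E_{-1} (2D) f = 14x^6 - 84x^5 + 210x^4 - 280x^3 + 210x^2 - 72x + 6
Δ E_{-1} (2D) f = 84x^5 - 210x^4 + 280x^3 - 210x^2 + 84x - 2
E_{4/3} Δ E_{-1} (2D) f = 84x^5 + 350x^4 + (1960/3)x^3 + (5950/9)x^2 + (9548/27)x + 7342/81


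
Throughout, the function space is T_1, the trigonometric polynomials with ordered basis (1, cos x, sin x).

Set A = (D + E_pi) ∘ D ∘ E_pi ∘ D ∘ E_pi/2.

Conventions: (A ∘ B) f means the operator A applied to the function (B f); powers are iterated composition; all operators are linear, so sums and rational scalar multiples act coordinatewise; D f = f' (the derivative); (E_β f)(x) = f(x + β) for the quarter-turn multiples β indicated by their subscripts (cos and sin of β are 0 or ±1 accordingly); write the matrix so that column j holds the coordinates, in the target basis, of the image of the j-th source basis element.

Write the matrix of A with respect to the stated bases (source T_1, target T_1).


the matrix is [[0, 0, 0]; [0, -1, -1]; [0, 1, -1]] (rows listed top to bottom)

image of 1: 0
image of cos x: -cos x + sin x
image of sin x: -cos x - sin x
each image's coordinates form column j of the matrix
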